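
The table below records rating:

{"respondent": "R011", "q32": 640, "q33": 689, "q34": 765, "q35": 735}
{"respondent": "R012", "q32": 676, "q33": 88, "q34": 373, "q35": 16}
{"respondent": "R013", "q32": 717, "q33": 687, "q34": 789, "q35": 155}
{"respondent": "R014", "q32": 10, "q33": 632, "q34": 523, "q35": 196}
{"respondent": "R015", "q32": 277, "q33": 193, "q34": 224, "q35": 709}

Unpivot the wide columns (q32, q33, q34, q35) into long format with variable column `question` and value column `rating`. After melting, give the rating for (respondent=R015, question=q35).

709

Unpivoting turns each (respondent, wide-column) pair into one long row.
The wide cell at row R015, column q35 holds 709, so the long row (R015, q35) has rating=709.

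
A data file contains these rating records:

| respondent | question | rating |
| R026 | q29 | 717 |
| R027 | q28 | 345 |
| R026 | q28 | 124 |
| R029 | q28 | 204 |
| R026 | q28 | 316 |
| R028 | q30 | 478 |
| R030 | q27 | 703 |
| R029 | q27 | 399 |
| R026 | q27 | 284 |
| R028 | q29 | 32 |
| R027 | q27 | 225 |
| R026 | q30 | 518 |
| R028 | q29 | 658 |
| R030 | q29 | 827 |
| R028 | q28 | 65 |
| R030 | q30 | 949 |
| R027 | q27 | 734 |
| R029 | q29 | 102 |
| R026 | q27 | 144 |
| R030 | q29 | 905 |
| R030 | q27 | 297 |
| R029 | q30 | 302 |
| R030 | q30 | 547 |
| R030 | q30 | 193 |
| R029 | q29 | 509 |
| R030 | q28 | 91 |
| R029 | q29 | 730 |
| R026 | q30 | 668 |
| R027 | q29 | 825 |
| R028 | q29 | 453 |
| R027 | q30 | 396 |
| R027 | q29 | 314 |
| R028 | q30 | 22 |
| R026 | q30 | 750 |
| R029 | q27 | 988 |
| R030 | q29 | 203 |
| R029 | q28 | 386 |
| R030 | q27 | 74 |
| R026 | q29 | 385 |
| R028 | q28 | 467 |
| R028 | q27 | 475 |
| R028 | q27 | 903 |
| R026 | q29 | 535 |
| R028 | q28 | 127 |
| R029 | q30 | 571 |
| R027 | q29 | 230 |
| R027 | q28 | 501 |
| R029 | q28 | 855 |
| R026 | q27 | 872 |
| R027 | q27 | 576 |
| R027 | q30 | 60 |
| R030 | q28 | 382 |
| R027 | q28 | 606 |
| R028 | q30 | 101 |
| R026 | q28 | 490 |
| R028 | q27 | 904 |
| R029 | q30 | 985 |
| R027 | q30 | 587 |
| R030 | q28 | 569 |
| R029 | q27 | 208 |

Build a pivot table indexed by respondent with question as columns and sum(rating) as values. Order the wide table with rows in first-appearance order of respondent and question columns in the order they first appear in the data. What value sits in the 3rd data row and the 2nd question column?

1445

With rows in first-appearance order of respondent, row 3 is respondent=R029. question columns in first-appearance order: q29, q28, q30, q27; column 2 is q28.
Long rows with respondent=R029, question=q28: 204 + 386 + 855 = 1445.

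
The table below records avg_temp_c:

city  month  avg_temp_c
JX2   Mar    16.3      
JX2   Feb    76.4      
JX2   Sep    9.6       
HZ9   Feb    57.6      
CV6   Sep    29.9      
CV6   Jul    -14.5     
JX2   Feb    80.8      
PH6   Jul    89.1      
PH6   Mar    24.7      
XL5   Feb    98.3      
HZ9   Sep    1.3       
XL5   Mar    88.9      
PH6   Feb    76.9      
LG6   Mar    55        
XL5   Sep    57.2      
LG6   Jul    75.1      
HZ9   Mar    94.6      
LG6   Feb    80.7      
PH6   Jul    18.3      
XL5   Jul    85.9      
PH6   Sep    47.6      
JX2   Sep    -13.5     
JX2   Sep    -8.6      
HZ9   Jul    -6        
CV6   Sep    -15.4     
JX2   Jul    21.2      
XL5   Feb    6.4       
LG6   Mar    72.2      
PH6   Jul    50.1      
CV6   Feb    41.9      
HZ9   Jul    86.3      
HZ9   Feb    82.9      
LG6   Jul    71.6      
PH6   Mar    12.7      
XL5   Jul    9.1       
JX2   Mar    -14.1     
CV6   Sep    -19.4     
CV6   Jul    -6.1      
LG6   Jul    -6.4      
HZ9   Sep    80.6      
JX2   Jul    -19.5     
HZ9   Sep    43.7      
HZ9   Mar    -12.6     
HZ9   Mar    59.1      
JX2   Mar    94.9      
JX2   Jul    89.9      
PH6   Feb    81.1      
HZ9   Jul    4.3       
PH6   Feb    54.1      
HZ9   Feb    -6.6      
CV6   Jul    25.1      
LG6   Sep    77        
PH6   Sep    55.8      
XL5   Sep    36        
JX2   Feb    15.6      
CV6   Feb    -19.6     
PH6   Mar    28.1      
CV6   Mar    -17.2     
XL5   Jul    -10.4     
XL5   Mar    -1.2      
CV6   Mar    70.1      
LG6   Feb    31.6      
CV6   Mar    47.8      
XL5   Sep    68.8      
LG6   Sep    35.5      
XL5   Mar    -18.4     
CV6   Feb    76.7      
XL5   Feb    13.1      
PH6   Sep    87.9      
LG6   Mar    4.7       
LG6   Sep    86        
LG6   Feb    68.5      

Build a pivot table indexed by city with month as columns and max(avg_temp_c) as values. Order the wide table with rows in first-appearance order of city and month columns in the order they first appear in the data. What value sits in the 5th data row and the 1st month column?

88.9

With rows in first-appearance order of city, row 5 is city=XL5. month columns in first-appearance order: Mar, Feb, Sep, Jul; column 1 is Mar.
Long rows with city=XL5, month=Mar: max(88.9, -1.2, -18.4) = 88.9.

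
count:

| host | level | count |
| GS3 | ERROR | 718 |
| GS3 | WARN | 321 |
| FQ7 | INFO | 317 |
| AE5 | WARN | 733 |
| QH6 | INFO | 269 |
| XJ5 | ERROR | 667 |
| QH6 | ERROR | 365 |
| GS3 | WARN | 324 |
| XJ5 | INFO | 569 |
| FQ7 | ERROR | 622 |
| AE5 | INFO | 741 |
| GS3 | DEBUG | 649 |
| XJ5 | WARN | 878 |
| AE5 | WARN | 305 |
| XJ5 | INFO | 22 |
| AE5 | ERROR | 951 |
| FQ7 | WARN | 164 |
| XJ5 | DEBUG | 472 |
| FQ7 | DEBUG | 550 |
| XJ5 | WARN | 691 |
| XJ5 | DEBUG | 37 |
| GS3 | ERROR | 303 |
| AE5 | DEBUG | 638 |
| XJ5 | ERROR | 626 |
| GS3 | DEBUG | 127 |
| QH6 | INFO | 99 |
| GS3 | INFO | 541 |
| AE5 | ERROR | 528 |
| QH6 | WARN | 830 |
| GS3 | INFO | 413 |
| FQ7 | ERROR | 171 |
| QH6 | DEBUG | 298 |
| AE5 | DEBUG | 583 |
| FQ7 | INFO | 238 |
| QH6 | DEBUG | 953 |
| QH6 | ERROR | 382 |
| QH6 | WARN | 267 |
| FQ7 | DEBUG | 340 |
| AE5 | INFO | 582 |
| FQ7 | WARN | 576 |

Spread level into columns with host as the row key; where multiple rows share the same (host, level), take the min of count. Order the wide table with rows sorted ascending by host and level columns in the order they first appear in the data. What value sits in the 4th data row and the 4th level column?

298

With rows sorted ascending by host, row 4 is host=QH6. level columns in first-appearance order: ERROR, WARN, INFO, DEBUG; column 4 is DEBUG.
Long rows with host=QH6, level=DEBUG: min(298, 953) = 298.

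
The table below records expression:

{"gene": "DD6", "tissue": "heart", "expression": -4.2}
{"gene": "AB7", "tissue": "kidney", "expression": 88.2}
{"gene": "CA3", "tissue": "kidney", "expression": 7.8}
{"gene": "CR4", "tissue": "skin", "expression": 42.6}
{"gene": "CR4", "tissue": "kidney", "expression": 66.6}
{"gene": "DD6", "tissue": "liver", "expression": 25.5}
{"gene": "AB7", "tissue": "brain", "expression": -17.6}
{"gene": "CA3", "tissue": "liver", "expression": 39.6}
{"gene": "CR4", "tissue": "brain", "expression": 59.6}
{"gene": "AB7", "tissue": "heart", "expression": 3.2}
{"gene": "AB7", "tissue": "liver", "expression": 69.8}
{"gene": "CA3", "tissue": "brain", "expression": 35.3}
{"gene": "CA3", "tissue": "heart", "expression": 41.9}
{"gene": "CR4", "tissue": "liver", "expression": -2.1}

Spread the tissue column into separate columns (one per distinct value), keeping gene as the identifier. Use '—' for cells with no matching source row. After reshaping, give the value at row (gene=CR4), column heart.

—

No long-format row has gene=CR4 and tissue=heart, so the cell is —.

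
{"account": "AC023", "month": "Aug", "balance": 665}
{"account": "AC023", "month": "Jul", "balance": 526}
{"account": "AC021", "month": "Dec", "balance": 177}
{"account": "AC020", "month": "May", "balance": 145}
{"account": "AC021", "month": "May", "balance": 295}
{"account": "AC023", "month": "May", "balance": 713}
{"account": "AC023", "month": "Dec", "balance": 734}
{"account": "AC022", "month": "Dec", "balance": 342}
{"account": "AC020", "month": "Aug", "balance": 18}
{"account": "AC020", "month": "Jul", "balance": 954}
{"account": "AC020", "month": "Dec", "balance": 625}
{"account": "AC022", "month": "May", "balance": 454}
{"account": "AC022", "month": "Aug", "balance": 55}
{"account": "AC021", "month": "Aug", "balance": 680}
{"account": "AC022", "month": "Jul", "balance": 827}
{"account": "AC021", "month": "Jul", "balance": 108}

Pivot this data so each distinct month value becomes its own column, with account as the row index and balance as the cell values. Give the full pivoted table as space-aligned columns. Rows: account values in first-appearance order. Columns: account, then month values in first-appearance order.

account  Aug  Jul  Dec  May
AC023    665  526  734  713
AC021    680  108  177  295
AC020    18   954  625  145
AC022    55   827  342  454

Columns: account plus the 4 distinct month values (Aug, Jul, Dec, May).
For example, row AC023 column Aug takes balance=665 from the long row (AC023, Aug).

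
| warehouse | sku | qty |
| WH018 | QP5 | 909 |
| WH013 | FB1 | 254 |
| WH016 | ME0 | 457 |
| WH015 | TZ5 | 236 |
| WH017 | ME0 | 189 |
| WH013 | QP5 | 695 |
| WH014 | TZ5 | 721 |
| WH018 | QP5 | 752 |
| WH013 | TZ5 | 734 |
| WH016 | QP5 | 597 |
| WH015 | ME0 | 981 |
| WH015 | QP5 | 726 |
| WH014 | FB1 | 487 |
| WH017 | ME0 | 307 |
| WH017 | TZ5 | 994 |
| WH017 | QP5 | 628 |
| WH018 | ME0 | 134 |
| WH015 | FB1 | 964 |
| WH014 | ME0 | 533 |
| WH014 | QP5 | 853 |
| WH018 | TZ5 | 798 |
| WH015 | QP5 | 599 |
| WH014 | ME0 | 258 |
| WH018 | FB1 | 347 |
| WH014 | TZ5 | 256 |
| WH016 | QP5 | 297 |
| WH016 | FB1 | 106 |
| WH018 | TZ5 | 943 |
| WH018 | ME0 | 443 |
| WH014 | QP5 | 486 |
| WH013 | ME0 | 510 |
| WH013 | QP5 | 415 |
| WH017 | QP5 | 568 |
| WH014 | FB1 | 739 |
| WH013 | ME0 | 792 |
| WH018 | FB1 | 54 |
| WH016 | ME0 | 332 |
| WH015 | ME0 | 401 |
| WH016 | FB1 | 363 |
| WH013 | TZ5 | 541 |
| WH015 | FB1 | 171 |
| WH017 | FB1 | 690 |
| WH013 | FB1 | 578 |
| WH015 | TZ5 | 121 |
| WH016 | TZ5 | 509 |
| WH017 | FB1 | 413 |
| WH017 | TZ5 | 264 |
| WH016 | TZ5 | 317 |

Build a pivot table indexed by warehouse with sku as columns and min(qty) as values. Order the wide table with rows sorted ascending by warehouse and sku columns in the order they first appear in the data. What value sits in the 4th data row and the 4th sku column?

With rows sorted ascending by warehouse, row 4 is warehouse=WH016. sku columns in first-appearance order: QP5, FB1, ME0, TZ5; column 4 is TZ5.
Long rows with warehouse=WH016, sku=TZ5: min(509, 317) = 317.

317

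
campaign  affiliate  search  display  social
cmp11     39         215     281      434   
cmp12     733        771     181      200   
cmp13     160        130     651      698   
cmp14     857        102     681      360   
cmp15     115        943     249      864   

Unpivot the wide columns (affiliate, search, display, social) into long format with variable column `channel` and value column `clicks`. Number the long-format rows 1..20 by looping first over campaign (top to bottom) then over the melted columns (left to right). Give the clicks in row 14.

20 rows total (5 × 4). Row 14: index ⌊(14-1)/4⌋ = 3 into campaign → cmp14; (14-1) mod 4 = 1 into the melted columns → search.
So row 14 is (cmp14, search, 102); clicks = 102.

102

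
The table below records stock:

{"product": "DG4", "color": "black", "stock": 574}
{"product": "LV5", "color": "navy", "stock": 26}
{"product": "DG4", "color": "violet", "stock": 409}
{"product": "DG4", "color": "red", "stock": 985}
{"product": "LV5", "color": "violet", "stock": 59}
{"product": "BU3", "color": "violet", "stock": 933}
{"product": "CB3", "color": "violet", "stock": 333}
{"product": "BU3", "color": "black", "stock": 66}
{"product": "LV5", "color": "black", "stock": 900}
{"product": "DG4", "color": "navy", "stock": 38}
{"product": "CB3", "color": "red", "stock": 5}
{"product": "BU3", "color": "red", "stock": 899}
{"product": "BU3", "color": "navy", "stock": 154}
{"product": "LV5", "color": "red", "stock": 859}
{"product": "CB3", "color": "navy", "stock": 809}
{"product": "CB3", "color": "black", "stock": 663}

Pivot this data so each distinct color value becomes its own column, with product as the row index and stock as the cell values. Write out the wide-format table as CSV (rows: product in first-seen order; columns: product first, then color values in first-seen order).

Columns: product plus the 4 distinct color values (black, navy, violet, red).
For example, row DG4 column black takes stock=574 from the long row (DG4, black).

product,black,navy,violet,red
DG4,574,38,409,985
LV5,900,26,59,859
BU3,66,154,933,899
CB3,663,809,333,5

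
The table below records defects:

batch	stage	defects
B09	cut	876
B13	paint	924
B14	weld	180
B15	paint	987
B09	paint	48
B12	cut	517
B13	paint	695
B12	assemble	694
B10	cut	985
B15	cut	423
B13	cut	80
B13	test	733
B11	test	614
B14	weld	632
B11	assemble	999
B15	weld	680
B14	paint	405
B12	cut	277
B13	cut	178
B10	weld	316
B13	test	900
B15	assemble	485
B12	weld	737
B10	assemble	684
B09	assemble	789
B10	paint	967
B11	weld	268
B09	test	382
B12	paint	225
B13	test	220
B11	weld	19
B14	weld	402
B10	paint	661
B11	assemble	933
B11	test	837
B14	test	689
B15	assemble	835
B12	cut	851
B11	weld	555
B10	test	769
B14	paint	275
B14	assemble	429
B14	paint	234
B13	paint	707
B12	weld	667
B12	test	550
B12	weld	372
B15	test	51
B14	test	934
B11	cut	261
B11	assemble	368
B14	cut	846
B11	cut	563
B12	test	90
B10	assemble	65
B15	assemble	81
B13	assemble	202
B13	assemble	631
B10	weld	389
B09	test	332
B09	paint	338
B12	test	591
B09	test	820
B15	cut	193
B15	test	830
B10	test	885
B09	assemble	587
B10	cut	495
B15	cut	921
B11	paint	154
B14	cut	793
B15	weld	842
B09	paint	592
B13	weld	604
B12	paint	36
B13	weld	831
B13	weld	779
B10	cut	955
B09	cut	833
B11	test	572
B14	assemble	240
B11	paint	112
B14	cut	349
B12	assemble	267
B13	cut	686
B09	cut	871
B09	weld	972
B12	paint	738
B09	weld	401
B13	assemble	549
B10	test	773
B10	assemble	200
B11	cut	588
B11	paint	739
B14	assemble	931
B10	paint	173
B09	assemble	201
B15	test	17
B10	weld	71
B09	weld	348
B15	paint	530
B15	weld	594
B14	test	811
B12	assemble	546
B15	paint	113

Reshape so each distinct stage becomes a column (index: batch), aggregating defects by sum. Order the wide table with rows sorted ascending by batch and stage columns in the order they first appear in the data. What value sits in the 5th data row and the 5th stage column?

With rows sorted ascending by batch, row 5 is batch=B13. stage columns in first-appearance order: cut, paint, weld, assemble, test; column 5 is test.
Long rows with batch=B13, stage=test: 733 + 900 + 220 = 1853.

1853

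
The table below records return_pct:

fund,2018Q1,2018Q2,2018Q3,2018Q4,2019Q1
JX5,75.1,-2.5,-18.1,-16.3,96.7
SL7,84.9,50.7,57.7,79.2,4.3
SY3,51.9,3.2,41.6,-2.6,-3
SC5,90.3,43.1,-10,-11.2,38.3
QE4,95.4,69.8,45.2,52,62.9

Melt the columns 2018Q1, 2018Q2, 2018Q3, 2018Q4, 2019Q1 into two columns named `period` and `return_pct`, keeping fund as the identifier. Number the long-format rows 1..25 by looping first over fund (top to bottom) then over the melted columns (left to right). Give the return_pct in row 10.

4.3

25 rows total (5 × 5). Row 10: index ⌊(10-1)/5⌋ = 1 into fund → SL7; (10-1) mod 5 = 4 into the melted columns → 2019Q1.
So row 10 is (SL7, 2019Q1, 4.3); return_pct = 4.3.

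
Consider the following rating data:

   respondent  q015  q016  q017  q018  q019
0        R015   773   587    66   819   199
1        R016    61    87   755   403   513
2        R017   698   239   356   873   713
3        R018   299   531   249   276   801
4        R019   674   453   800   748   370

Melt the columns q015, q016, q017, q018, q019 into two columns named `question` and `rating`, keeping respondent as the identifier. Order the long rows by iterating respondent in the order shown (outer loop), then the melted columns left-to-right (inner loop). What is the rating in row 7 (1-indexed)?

87

25 rows total (5 × 5). Row 7: index ⌊(7-1)/5⌋ = 1 into respondent → R016; (7-1) mod 5 = 1 into the melted columns → q016.
So row 7 is (R016, q016, 87); rating = 87.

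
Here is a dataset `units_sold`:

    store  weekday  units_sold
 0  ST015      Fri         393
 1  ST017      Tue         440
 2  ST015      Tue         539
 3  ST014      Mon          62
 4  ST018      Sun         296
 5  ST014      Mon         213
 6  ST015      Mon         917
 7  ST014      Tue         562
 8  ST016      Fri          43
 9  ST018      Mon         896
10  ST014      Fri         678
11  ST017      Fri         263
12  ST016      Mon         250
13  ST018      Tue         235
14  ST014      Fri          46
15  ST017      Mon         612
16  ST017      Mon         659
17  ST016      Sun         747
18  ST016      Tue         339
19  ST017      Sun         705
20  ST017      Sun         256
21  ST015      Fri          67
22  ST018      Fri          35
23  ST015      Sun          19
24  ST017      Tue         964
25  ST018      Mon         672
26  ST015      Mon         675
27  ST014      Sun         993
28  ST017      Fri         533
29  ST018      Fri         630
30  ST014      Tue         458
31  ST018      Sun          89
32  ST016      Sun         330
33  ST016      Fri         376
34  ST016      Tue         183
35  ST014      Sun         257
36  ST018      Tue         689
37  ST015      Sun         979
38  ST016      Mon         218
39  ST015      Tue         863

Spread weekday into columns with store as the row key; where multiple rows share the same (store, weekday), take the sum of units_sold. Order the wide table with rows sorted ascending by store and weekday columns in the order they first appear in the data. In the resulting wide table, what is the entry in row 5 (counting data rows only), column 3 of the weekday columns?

With rows sorted ascending by store, row 5 is store=ST018. weekday columns in first-appearance order: Fri, Tue, Mon, Sun; column 3 is Mon.
Long rows with store=ST018, weekday=Mon: 896 + 672 = 1568.

1568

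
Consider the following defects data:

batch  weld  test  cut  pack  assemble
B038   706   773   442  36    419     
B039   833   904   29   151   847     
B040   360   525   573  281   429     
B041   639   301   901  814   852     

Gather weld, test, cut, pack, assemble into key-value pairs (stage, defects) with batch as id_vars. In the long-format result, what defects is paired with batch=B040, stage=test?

Unpivoting turns each (batch, wide-column) pair into one long row.
The wide cell at row B040, column test holds 525, so the long row (B040, test) has defects=525.

525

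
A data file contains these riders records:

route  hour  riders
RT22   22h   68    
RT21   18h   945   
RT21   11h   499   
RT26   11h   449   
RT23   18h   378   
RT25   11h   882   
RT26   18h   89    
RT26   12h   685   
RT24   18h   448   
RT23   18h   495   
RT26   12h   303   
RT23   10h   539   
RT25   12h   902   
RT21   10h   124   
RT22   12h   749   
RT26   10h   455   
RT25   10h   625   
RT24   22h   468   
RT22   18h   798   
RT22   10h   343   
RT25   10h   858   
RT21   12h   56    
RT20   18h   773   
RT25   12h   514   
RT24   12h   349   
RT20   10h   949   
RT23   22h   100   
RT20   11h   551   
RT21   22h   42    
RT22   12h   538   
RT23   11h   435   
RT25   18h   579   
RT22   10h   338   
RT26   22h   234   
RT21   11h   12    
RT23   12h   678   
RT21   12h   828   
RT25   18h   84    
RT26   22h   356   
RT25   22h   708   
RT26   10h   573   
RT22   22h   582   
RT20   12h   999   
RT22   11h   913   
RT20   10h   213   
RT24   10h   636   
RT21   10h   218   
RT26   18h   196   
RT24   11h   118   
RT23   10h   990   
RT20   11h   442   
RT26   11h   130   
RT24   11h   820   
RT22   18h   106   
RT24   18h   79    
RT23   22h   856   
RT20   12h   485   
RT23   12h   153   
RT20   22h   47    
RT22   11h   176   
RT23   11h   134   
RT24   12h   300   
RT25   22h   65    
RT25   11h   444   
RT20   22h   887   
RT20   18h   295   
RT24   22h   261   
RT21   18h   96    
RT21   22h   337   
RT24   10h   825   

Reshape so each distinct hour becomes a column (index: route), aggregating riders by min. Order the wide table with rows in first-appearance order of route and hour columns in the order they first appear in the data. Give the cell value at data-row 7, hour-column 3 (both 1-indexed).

442

With rows in first-appearance order of route, row 7 is route=RT20. hour columns in first-appearance order: 22h, 18h, 11h, 12h, 10h; column 3 is 11h.
Long rows with route=RT20, hour=11h: min(551, 442) = 442.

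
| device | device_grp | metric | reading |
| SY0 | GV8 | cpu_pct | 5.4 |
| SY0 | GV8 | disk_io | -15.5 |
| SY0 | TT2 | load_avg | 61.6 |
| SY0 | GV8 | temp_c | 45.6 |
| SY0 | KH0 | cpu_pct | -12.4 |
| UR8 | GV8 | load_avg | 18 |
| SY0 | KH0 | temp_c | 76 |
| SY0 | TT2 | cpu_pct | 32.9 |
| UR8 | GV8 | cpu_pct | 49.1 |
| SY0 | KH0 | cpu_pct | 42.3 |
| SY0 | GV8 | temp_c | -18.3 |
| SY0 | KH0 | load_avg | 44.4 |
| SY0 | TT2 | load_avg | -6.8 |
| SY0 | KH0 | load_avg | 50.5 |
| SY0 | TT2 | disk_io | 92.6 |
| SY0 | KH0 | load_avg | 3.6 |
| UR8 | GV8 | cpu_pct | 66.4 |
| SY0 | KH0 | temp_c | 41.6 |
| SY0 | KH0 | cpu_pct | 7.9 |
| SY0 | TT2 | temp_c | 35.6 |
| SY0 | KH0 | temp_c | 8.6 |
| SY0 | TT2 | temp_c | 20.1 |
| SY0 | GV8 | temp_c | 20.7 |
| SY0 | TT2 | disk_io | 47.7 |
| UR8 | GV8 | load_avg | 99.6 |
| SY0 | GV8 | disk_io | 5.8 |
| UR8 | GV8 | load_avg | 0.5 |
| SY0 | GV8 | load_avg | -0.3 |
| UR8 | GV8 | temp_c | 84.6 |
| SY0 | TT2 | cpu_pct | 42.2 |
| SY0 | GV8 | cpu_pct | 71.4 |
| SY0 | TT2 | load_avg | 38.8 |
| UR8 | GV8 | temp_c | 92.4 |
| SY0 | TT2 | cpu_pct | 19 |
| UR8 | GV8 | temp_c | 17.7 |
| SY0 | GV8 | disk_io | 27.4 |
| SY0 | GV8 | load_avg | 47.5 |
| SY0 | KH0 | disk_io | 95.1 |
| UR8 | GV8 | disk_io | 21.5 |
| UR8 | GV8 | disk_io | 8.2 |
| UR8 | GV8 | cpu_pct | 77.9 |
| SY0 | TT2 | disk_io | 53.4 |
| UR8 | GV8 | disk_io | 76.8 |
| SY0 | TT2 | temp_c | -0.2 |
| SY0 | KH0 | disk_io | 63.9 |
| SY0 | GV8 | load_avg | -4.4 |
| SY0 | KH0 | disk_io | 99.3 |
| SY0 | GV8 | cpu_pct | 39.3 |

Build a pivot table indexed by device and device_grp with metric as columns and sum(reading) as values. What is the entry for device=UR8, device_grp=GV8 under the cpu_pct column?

193.4

Rows with device=UR8, device_grp=GV8 and metric=cpu_pct: reading values are 49.1, 66.4, 77.9.
49.1 + 66.4 + 77.9 = 193.4.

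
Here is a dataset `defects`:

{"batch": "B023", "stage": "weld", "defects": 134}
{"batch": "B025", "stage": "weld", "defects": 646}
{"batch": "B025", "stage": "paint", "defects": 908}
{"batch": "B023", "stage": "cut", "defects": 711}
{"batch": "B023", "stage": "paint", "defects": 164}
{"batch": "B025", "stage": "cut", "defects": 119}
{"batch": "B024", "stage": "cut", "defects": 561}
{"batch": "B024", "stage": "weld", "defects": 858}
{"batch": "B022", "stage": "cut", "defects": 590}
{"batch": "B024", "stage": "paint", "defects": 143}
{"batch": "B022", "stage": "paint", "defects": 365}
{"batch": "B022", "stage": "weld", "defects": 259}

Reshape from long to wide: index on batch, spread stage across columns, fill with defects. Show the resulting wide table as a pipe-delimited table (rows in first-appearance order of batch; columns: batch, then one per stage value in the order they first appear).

| batch | weld | paint | cut |
| B023 | 134 | 164 | 711 |
| B025 | 646 | 908 | 119 |
| B024 | 858 | 143 | 561 |
| B022 | 259 | 365 | 590 |

Columns: batch plus the 3 distinct stage values (weld, paint, cut).
For example, row B023 column weld takes defects=134 from the long row (B023, weld).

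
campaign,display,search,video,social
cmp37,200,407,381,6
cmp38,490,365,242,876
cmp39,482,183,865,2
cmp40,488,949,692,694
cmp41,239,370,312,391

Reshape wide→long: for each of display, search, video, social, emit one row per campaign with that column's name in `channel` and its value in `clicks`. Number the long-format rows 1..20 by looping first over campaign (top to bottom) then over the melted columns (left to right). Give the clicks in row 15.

20 rows total (5 × 4). Row 15: index ⌊(15-1)/4⌋ = 3 into campaign → cmp40; (15-1) mod 4 = 2 into the melted columns → video.
So row 15 is (cmp40, video, 692); clicks = 692.

692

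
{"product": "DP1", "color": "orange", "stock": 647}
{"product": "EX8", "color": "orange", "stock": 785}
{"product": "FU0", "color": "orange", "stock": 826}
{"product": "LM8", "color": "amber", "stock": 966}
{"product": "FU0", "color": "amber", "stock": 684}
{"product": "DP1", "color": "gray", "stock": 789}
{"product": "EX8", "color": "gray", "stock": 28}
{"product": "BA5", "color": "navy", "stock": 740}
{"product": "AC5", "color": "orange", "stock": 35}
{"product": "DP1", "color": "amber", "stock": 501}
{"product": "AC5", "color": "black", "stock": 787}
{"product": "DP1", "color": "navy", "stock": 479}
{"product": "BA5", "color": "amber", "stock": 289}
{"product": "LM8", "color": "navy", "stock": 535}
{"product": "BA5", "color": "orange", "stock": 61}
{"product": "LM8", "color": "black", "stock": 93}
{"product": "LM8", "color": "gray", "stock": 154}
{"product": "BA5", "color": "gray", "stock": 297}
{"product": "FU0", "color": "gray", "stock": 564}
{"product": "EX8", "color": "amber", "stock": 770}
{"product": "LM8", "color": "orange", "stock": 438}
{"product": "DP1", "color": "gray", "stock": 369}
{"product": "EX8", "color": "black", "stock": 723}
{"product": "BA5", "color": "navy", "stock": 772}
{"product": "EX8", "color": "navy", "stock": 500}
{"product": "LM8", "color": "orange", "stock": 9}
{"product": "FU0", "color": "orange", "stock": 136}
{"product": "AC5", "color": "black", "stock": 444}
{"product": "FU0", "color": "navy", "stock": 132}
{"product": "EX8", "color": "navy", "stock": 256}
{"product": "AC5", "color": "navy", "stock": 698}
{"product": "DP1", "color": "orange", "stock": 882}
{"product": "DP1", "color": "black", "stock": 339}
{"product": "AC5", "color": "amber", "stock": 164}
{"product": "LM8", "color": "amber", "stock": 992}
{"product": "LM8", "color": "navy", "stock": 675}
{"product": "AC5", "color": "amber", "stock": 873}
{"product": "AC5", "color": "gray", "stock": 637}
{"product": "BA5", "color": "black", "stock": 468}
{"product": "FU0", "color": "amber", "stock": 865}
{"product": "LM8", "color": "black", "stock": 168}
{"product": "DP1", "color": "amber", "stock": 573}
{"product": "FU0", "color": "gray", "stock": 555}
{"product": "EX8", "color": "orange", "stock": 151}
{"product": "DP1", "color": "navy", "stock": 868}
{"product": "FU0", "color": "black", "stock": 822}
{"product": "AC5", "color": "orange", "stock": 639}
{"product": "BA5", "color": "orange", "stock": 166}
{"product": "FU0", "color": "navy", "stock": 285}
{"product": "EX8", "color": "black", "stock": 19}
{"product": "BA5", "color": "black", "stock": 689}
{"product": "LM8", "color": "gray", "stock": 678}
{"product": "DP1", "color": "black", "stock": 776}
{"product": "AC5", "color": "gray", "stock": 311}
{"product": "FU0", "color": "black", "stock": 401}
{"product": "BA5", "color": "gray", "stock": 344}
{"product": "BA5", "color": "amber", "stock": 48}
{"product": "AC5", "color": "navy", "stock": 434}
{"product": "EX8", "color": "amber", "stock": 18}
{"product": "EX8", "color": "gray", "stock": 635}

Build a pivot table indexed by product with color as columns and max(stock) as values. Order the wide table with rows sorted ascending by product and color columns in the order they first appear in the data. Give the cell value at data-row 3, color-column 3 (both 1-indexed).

789

With rows sorted ascending by product, row 3 is product=DP1. color columns in first-appearance order: orange, amber, gray, navy, black; column 3 is gray.
Long rows with product=DP1, color=gray: max(789, 369) = 789.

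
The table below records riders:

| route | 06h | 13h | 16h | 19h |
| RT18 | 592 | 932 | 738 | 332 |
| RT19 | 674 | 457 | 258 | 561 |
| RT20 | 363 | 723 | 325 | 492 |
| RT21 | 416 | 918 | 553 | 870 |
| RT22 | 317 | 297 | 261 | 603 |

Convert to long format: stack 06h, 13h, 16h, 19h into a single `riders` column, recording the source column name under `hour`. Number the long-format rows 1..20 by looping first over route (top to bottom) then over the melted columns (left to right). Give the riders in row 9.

363

20 rows total (5 × 4). Row 9: index ⌊(9-1)/4⌋ = 2 into route → RT20; (9-1) mod 4 = 0 into the melted columns → 06h.
So row 9 is (RT20, 06h, 363); riders = 363.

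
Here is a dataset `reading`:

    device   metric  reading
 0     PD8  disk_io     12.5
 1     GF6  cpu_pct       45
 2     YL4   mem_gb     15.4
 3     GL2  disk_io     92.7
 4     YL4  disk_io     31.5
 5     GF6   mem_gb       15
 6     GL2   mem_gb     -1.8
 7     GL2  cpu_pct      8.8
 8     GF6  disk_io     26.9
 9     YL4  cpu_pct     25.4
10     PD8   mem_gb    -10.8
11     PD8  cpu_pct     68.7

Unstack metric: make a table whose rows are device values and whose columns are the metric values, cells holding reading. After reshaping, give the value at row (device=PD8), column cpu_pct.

68.7

Wide layout: rows indexed by device, columns are the 3 distinct metric values (disk_io, cpu_pct, mem_gb).
Cell (device=PD8, metric=cpu_pct) draws from the long row where device=PD8 and metric=cpu_pct, which has reading=68.7.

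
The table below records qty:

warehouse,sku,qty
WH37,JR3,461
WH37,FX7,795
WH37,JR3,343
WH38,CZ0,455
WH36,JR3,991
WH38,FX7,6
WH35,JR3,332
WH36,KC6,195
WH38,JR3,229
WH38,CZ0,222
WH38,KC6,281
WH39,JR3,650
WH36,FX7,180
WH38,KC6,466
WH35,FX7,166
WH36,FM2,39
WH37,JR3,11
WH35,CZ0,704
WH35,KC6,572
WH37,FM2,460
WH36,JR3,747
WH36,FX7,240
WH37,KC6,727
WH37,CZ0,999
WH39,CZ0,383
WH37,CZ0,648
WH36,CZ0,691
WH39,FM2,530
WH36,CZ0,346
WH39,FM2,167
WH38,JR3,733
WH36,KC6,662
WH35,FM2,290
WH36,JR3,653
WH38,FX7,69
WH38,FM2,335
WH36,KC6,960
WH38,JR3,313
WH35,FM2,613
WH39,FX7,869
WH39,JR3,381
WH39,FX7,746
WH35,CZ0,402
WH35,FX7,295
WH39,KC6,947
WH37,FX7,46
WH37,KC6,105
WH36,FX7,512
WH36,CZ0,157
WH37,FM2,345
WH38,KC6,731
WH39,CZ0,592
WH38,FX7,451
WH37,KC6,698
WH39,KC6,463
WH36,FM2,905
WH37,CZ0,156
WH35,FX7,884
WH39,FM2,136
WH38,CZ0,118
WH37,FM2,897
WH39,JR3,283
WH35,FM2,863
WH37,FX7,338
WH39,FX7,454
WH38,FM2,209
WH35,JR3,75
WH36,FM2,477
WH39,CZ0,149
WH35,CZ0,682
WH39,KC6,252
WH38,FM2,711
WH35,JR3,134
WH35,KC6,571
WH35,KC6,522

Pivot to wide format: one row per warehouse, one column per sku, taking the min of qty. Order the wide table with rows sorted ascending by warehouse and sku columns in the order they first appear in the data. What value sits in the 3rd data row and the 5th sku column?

345

With rows sorted ascending by warehouse, row 3 is warehouse=WH37. sku columns in first-appearance order: JR3, FX7, CZ0, KC6, FM2; column 5 is FM2.
Long rows with warehouse=WH37, sku=FM2: min(460, 345, 897) = 345.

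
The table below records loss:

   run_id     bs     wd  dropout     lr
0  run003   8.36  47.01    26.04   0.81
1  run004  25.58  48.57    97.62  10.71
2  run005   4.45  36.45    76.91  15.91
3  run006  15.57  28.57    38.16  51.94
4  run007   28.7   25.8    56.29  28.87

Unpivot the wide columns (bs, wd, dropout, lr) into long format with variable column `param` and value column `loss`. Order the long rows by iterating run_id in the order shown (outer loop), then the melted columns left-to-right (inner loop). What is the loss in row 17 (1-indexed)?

28.7

20 rows total (5 × 4). Row 17: index ⌊(17-1)/4⌋ = 4 into run_id → run007; (17-1) mod 4 = 0 into the melted columns → bs.
So row 17 is (run007, bs, 28.7); loss = 28.7.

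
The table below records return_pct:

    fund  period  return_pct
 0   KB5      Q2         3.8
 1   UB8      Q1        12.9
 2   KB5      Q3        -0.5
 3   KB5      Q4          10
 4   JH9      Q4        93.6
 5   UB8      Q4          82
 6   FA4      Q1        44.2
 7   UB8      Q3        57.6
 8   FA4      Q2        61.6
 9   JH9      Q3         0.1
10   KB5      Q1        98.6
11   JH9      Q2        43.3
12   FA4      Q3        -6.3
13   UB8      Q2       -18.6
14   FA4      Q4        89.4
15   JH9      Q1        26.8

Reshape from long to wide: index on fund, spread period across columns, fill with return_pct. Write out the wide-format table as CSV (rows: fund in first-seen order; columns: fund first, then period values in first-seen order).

fund,Q2,Q1,Q3,Q4
KB5,3.8,98.6,-0.5,10
UB8,-18.6,12.9,57.6,82
JH9,43.3,26.8,0.1,93.6
FA4,61.6,44.2,-6.3,89.4

Columns: fund plus the 4 distinct period values (Q2, Q1, Q3, Q4).
For example, row KB5 column Q2 takes return_pct=3.8 from the long row (KB5, Q2).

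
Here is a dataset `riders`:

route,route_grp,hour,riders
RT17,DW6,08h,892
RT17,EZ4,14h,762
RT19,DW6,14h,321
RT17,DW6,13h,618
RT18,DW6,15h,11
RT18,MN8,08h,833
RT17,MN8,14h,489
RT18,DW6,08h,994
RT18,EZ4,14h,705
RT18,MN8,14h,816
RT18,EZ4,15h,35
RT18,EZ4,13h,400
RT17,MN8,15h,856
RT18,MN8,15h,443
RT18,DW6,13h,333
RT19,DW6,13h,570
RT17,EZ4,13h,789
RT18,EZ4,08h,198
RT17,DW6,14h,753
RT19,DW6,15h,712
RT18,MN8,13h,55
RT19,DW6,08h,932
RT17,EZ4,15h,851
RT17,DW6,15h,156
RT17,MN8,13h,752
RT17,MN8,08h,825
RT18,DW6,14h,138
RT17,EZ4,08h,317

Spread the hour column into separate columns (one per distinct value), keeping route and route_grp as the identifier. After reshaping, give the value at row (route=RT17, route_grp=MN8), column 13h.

Wide layout: rows indexed by route and route_grp, columns are the 4 distinct hour values (08h, 14h, 13h, 15h).
Cell (route=RT17, route_grp=MN8, hour=13h) draws from the long row where route=RT17, route_grp=MN8 and hour=13h, which has riders=752.

752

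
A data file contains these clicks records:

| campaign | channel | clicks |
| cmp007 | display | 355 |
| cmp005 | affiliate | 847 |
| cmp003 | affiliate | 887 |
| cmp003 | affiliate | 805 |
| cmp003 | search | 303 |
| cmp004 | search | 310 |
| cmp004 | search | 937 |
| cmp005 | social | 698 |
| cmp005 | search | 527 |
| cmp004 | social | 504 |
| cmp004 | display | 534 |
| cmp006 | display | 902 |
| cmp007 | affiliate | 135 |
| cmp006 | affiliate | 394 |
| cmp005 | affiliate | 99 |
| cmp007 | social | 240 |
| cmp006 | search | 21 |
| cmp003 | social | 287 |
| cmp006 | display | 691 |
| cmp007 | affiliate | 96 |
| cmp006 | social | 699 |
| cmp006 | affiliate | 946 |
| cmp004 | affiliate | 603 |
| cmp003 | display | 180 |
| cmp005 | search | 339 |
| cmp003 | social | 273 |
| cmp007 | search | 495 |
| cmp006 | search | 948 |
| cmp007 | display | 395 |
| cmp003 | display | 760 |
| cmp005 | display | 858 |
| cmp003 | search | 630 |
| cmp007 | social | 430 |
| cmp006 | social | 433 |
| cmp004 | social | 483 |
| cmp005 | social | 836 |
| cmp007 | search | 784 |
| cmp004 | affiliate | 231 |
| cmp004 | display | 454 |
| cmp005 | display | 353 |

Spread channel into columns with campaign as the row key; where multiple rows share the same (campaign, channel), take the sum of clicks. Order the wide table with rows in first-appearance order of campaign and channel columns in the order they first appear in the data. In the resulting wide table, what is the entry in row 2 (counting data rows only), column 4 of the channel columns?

1534

With rows in first-appearance order of campaign, row 2 is campaign=cmp005. channel columns in first-appearance order: display, affiliate, search, social; column 4 is social.
Long rows with campaign=cmp005, channel=social: 698 + 836 = 1534.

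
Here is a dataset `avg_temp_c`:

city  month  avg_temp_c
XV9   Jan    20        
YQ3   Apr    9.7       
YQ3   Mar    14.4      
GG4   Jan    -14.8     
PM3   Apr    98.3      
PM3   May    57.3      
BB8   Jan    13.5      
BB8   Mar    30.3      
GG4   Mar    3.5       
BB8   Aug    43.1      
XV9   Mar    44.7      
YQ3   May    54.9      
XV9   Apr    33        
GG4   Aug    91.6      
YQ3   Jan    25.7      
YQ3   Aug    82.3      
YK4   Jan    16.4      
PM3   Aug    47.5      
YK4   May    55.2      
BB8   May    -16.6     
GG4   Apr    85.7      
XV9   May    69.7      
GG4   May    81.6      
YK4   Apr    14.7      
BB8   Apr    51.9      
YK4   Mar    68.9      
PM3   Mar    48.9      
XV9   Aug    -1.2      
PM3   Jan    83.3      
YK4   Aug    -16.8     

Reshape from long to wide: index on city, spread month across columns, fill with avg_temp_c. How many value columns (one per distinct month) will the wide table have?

5 distinct month values: Apr, Aug, May, Mar, Jan.

5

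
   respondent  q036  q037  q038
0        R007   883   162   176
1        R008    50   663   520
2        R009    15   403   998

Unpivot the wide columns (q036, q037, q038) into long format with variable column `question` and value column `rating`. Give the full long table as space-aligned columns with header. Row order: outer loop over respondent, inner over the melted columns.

Each (respondent, column) pair becomes one row: 3 × 3 = 9 rows.
For example, (R007, q036) → rating=883.

respondent  question  rating
R007        q036      883   
R007        q037      162   
R007        q038      176   
R008        q036      50    
R008        q037      663   
R008        q038      520   
R009        q036      15    
R009        q037      403   
R009        q038      998   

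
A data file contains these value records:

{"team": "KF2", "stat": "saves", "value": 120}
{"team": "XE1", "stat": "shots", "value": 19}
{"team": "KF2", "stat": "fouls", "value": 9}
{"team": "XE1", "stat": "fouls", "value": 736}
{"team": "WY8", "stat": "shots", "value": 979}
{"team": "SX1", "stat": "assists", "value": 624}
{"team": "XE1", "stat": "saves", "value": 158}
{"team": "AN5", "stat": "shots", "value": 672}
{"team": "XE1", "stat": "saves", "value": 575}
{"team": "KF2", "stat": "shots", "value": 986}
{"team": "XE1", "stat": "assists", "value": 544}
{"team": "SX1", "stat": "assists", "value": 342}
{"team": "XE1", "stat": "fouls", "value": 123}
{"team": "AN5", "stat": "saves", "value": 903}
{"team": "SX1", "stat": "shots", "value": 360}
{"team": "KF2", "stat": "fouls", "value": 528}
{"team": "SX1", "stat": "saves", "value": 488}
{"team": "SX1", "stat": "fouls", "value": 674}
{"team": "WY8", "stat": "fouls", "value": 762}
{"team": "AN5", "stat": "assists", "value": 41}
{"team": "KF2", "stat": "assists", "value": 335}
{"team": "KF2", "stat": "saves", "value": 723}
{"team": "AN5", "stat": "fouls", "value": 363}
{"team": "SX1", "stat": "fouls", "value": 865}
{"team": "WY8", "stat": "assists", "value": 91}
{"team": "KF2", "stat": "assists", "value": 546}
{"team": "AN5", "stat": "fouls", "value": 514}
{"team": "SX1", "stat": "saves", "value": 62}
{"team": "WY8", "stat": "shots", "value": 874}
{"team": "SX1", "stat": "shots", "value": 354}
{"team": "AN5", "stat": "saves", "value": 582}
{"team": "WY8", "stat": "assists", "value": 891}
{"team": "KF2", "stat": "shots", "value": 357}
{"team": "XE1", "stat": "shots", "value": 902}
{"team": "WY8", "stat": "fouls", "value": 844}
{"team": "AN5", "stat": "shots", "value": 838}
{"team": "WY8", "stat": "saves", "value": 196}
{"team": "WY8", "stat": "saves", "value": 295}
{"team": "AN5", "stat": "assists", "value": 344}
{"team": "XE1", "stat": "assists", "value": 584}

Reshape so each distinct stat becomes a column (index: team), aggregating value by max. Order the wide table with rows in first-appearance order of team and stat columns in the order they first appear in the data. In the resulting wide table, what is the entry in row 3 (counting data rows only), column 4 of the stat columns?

With rows in first-appearance order of team, row 3 is team=WY8. stat columns in first-appearance order: saves, shots, fouls, assists; column 4 is assists.
Long rows with team=WY8, stat=assists: max(91, 891) = 891.

891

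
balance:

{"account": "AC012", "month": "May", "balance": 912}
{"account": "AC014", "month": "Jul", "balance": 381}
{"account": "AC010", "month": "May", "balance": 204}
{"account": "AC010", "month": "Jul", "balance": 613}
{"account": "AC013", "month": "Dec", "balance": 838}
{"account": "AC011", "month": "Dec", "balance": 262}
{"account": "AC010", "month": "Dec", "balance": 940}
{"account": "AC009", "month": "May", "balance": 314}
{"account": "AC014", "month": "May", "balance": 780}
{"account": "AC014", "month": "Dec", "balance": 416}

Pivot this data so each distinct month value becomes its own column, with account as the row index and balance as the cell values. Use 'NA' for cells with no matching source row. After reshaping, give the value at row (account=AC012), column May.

The long row with account=AC012, month=May has balance=912.

912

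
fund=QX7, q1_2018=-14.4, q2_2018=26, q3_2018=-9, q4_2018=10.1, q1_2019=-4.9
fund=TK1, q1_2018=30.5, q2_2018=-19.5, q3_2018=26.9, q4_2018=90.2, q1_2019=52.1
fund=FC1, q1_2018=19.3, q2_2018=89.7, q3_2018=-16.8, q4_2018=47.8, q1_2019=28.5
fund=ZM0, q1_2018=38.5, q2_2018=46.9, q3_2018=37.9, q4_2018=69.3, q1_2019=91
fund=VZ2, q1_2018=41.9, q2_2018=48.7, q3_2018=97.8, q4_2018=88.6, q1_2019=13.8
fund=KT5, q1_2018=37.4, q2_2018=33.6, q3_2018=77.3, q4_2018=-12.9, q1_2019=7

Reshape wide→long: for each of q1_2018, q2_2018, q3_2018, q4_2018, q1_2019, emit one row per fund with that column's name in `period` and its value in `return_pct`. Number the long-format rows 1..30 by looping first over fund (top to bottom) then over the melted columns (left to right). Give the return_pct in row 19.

69.3

30 rows total (6 × 5). Row 19: index ⌊(19-1)/5⌋ = 3 into fund → ZM0; (19-1) mod 5 = 3 into the melted columns → q4_2018.
So row 19 is (ZM0, q4_2018, 69.3); return_pct = 69.3.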